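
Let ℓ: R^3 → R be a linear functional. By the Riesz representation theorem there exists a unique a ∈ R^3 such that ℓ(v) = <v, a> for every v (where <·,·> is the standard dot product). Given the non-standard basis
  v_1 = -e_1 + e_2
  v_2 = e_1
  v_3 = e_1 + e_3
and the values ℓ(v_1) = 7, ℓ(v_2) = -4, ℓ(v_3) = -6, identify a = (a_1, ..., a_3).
a = (-4, 3, -2)

Write a = (a_1, ..., a_3) in the standard basis. For each basis vector v_i, ℓ(v_i) = <v_i, a> is a linear equation in the a_j's. Collect the n equations into a matrix system V a = ℓ, where row i of V is v_i (expressed in the standard basis). Since V is invertible (lower-triangular with 1s on the diagonal, up to permutation), solve by back-substitution:
  V =
[[-1, 1, 0],
 [1, 0, 0],
 [1, 0, 1]]
  V a = (7, -4, -6)
Solving gives a = (-4, 3, -2).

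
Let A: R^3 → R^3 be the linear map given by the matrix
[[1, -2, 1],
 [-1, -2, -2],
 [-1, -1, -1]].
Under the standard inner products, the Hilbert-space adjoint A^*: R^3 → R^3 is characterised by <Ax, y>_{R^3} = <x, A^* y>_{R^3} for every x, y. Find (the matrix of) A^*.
A^* = A^T =
[[1, -1, -1],
 [-2, -2, -1],
 [1, -2, -1]]

For real matrices with standard dot products, the defining identity <Ax, y> = <x, A^* y> gives (Ax)^T y = x^T (A^*) y, i.e. x^T A^T y = x^T (A^*) y. Since this holds for all x, y, we must have A^* = A^T. Therefore
A^* =
[[1, -1, -1],
 [-2, -2, -1],
 [1, -2, -1]].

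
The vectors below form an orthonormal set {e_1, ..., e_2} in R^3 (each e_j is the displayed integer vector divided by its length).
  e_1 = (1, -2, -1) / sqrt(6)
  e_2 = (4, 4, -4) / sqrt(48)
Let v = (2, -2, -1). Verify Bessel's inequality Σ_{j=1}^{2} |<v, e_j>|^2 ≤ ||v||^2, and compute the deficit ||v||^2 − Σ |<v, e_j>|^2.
Σ |<v, e_j>|^2 = 17/2; ||v||^2 = 9; deficit = 1/2

Write each e_j = u_j / sqrt(<u_j, u_j>) where u_j is the displayed integer vector. Then <v, e_j> = <v, u_j> / sqrt(<u_j, u_j>), so |<v, e_j>|^2 = <v, u_j>^2 / <u_j, u_j>.
Coefficients: <v, e_1> = 7/sqrt(6), <v, e_2> = 4/sqrt(48).
Square and sum: Σ |<v, e_j>|^2 = 17/2.
Compute ||v||^2 = v·v = 9.
Deficit = 9 − 17/2 = 1/2 ≥ 0, confirming Bessel's inequality. (The deficit equals ||v − Σ <v,e_j> e_j||^2, the squared distance from v to span{e_j}.)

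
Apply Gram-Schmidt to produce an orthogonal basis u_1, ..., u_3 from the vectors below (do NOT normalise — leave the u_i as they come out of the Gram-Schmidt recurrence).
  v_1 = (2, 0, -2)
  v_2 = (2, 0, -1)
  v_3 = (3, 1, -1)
Orthogonal basis:
  u_1 = (2, 0, -2)
  u_2 = (1/2, 0, 1/2)
  u_3 = (0, 1, 0)

Apply the Gram-Schmidt recurrence
  u_1 = v_1
  u_i = v_i − Σ_{j<i} ((v_i · u_j) / (u_j · u_j)) · u_j.

Step by step this gives:
  u_1 = (2, 0, -2)
  u_2 = (1/2, 0, 1/2)
  u_3 = (0, 1, 0)

Orthogonality check:
  u_2 · u_1 = 0 (should be 0)
  u_3 · u_1 = 0 (should be 0)
  u_3 · u_2 = 0 (should be 0)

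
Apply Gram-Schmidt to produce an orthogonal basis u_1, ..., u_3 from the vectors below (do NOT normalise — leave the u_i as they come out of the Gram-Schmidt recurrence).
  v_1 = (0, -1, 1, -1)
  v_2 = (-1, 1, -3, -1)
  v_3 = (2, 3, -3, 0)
Orthogonal basis:
  u_1 = (0, -1, 1, -1)
  u_2 = (-1, 0, -2, -2)
  u_3 = (22/9, 1, -1/9, -10/9)

Apply the Gram-Schmidt recurrence
  u_1 = v_1
  u_i = v_i − Σ_{j<i} ((v_i · u_j) / (u_j · u_j)) · u_j.

Step by step this gives:
  u_1 = (0, -1, 1, -1)
  u_2 = (-1, 0, -2, -2)
  u_3 = (22/9, 1, -1/9, -10/9)

Orthogonality check:
  u_2 · u_1 = 0 (should be 0)
  u_3 · u_1 = 0 (should be 0)
  u_3 · u_2 = 0 (should be 0)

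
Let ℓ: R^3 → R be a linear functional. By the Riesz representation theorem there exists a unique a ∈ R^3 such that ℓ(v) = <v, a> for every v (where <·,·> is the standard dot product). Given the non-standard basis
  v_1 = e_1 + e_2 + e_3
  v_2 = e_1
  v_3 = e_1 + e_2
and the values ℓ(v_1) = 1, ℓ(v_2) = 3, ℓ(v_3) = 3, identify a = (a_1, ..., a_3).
a = (3, 0, -2)

Write a = (a_1, ..., a_3) in the standard basis. For each basis vector v_i, ℓ(v_i) = <v_i, a> is a linear equation in the a_j's. Collect the n equations into a matrix system V a = ℓ, where row i of V is v_i (expressed in the standard basis). Since V is invertible (lower-triangular with 1s on the diagonal, up to permutation), solve by back-substitution:
  V =
[[1, 1, 1],
 [1, 0, 0],
 [1, 1, 0]]
  V a = (1, 3, 3)
Solving gives a = (3, 0, -2).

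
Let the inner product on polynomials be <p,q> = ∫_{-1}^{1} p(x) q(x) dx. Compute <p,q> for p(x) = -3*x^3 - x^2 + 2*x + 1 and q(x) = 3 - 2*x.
<p,q> = 56/15

Expand the product: p(x)·q(x) = 6*x^4 - 7*x^3 - 7*x^2 + 4*x + 3.
∫_{-1}^{1} of each monomial x^k gives [2/(k+1) if k even, 0 if k odd]. Integrating term-by-term (or equivalently evaluating the antiderivative F(x) = 6*x^5/5 - 7*x^4/4 - 7*x^3/3 + 2*x^2 + 3*x at the endpoints):
  F(1) − F(−1) = 127/60 − (-97/60) = 56/15.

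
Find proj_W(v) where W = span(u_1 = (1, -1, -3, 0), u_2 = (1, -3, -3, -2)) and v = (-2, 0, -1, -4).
proj_W(v) = (-2/21, -41/21, 2/7, -43/21)

Set up U = [u_1 | ... | u_2] ∈ R^(4×2). The projector onto W = col(U) is P = U (U^T U)^(-1) U^T.
Compute U^T U =
  [11, 13]
  [13, 23],
and U^T v = (1, 9).
Solve U^T U · c = U^T v for the coefficients: c = (-47/42, 43/42). The projection is proj_W(v) = U c.
Check: (v - proj_W(v)) · u_1 = 0  (should be 0).
Check: (v - proj_W(v)) · u_2 = 0  (should be 0).
Result: proj_W(v) = (-2/21, -41/21, 2/7, -43/21).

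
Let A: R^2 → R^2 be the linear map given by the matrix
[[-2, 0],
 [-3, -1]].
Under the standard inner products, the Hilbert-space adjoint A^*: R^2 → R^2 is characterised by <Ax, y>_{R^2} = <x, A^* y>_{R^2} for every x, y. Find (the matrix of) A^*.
A^* = A^T =
[[-2, -3],
 [0, -1]]

For real matrices with standard dot products, the defining identity <Ax, y> = <x, A^* y> gives (Ax)^T y = x^T (A^*) y, i.e. x^T A^T y = x^T (A^*) y. Since this holds for all x, y, we must have A^* = A^T. Therefore
A^* =
[[-2, -3],
 [0, -1]].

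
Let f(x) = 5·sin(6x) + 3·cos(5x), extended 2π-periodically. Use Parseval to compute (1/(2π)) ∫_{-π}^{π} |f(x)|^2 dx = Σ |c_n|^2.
Σ |c_n|^2 = 17

Expand |f|^2 and use orthogonality of {sin(nx), cos(mx)} on [-π, π]:
  ∫_{-π}^{π} sin(nx)^2 dx = π, ∫ cos(mx)^2 dx = π, and cross terms integrate to 0.
So ∫_{-π}^{π} f(x)^2 dx = 5^2 · π + 3^2 · π = (25 + 9)π.
Divide by 2π: (25 + 9)/2 = 17.
By Parseval, this equals Σ |c_n|^2.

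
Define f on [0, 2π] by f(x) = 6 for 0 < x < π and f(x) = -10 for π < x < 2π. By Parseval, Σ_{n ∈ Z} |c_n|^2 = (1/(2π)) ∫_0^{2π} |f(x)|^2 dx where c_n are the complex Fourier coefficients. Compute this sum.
Σ |c_n|^2 = 68

Parseval equates the L^2 energy of f (normalised by 1/(2π)) with the ℓ^2 sum of its Fourier coefficients: (1/(2π)) ∫_0^{2π} |f|^2 = Σ |c_n|^2.
Compute the left side: (1/(2π)) [∫_0^π 6^2 dx + ∫_π^{2π} (-10)^2 dx] = (1/(2π)) · (36π + 100π) = (36 + 100)/2 = 68.
So Σ_{n ∈ Z} |c_n|^2 = 68.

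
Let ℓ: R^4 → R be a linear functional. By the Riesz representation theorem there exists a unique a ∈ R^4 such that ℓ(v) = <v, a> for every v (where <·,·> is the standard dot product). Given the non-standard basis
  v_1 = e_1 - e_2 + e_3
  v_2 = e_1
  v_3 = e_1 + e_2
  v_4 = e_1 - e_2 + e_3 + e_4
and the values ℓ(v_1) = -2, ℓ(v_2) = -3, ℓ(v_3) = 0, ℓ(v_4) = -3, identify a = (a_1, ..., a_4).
a = (-3, 3, 4, -1)

Write a = (a_1, ..., a_4) in the standard basis. For each basis vector v_i, ℓ(v_i) = <v_i, a> is a linear equation in the a_j's. Collect the n equations into a matrix system V a = ℓ, where row i of V is v_i (expressed in the standard basis). Since V is invertible (lower-triangular with 1s on the diagonal, up to permutation), solve by back-substitution:
  V =
[[1, -1, 1, 0],
 [1, 0, 0, 0],
 [1, 1, 0, 0],
 [1, -1, 1, 1]]
  V a = (-2, -3, 0, -3)
Solving gives a = (-3, 3, 4, -1).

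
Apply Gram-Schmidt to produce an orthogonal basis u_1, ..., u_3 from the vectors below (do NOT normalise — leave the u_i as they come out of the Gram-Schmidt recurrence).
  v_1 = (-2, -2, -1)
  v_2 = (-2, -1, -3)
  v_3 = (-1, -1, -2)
Orthogonal basis:
  u_1 = (-2, -2, -1)
  u_2 = (0, 1, -2)
  u_3 = (1/3, -4/15, -2/15)

Apply the Gram-Schmidt recurrence
  u_1 = v_1
  u_i = v_i − Σ_{j<i} ((v_i · u_j) / (u_j · u_j)) · u_j.

Step by step this gives:
  u_1 = (-2, -2, -1)
  u_2 = (0, 1, -2)
  u_3 = (1/3, -4/15, -2/15)

Orthogonality check:
  u_2 · u_1 = 0 (should be 0)
  u_3 · u_1 = 0 (should be 0)
  u_3 · u_2 = 0 (should be 0)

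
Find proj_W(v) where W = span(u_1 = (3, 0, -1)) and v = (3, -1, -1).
proj_W(v) = (3, 0, -1)

Set up U = [u_1 | ... | u_1] ∈ R^(3×1). The projector onto W = col(U) is P = U (U^T U)^(-1) U^T.
Compute U^T U =
  [10],
and U^T v = (10).
Solve U^T U · c = U^T v for the coefficients: c = (1). The projection is proj_W(v) = U c.
Check: (v - proj_W(v)) · u_1 = 0  (should be 0).
Result: proj_W(v) = (3, 0, -1).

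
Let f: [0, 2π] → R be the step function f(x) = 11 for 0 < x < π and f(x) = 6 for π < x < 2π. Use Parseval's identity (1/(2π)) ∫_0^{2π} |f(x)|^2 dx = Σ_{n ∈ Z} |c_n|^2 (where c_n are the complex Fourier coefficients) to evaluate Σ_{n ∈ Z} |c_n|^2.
Σ |c_n|^2 = 157/2

Parseval equates the L^2 energy of f (normalised by 1/(2π)) with the ℓ^2 sum of its Fourier coefficients: (1/(2π)) ∫_0^{2π} |f|^2 = Σ |c_n|^2.
Compute the left side: (1/(2π)) [∫_0^π 11^2 dx + ∫_π^{2π} 6^2 dx] = (1/(2π)) · (121π + 36π) = (121 + 36)/2 = 157/2.
So Σ_{n ∈ Z} |c_n|^2 = 157/2.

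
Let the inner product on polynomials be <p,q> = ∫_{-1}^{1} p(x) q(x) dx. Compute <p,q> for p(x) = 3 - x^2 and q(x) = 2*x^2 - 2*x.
<p,q> = 16/5

Expand the product: p(x)·q(x) = -2*x^4 + 2*x^3 + 6*x^2 - 6*x.
∫_{-1}^{1} of each monomial x^k gives [2/(k+1) if k even, 0 if k odd]. Integrating term-by-term (or equivalently evaluating the antiderivative F(x) = -2*x^5/5 + x^4/2 + 2*x^3 - 3*x^2 at the endpoints):
  F(1) − F(−1) = -9/10 − (-41/10) = 16/5.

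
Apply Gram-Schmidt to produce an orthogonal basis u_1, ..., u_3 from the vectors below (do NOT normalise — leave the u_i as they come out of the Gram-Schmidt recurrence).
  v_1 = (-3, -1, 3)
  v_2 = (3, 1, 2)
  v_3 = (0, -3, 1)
Orthogonal basis:
  u_1 = (-3, -1, 3)
  u_2 = (45/19, 15/19, 50/19)
  u_3 = (9/10, -27/10, 0)

Apply the Gram-Schmidt recurrence
  u_1 = v_1
  u_i = v_i − Σ_{j<i} ((v_i · u_j) / (u_j · u_j)) · u_j.

Step by step this gives:
  u_1 = (-3, -1, 3)
  u_2 = (45/19, 15/19, 50/19)
  u_3 = (9/10, -27/10, 0)

Orthogonality check:
  u_2 · u_1 = 0 (should be 0)
  u_3 · u_1 = 0 (should be 0)
  u_3 · u_2 = 0 (should be 0)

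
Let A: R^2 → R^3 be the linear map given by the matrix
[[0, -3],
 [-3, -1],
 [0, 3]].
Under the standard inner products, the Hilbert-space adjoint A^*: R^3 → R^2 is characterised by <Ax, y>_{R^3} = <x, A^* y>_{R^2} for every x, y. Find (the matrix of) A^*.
A^* = A^T =
[[0, -3, 0],
 [-3, -1, 3]]

For real matrices with standard dot products, the defining identity <Ax, y> = <x, A^* y> gives (Ax)^T y = x^T (A^*) y, i.e. x^T A^T y = x^T (A^*) y. Since this holds for all x, y, we must have A^* = A^T. Therefore
A^* =
[[0, -3, 0],
 [-3, -1, 3]].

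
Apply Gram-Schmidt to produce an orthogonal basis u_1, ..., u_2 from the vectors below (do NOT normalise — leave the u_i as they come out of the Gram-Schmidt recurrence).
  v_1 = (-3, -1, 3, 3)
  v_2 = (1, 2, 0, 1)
Orthogonal basis:
  u_1 = (-3, -1, 3, 3)
  u_2 = (11/14, 27/14, 3/14, 17/14)

Apply the Gram-Schmidt recurrence
  u_1 = v_1
  u_i = v_i − Σ_{j<i} ((v_i · u_j) / (u_j · u_j)) · u_j.

Step by step this gives:
  u_1 = (-3, -1, 3, 3)
  u_2 = (11/14, 27/14, 3/14, 17/14)

Orthogonality check:
  u_2 · u_1 = 0 (should be 0)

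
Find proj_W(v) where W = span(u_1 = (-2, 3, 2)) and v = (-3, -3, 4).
proj_W(v) = (-10/17, 15/17, 10/17)

Set up U = [u_1 | ... | u_1] ∈ R^(3×1). The projector onto W = col(U) is P = U (U^T U)^(-1) U^T.
Compute U^T U =
  [17],
and U^T v = (5).
Solve U^T U · c = U^T v for the coefficients: c = (5/17). The projection is proj_W(v) = U c.
Check: (v - proj_W(v)) · u_1 = 0  (should be 0).
Result: proj_W(v) = (-10/17, 15/17, 10/17).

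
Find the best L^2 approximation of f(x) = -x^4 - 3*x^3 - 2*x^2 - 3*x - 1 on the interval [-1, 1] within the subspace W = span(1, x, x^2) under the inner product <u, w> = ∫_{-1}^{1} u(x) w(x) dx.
g(x) = -20*x^2/7 - 24*x/5 - 32/35

The best approximation g ∈ W is the orthogonal projection of f onto W. Writing g = a_0 + a_1 x + a_2 x^2, the coefficients solve the normal equations G · a = b where
  G_{ij} = <φ_i, φ_j> and b_i = <f, φ_i>, with φ_0 = 1, φ_1 = x, φ_2 = x^2.
G =
  [2, 0, 2/3]
  [0, 2/3, 0]
  [2/3, 0, 2/5],
b = (-56/15, -16/5, -184/105).
Solving gives a_0 = -32/35, a_1 = -24/5, a_2 = -20/7, so
  g(x) = -20*x^2/7 - 24*x/5 - 32/35.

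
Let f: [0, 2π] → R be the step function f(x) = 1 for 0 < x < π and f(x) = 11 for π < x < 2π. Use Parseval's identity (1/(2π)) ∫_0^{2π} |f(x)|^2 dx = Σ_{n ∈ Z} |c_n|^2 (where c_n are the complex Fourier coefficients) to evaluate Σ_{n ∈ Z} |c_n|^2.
Σ |c_n|^2 = 61

Parseval equates the L^2 energy of f (normalised by 1/(2π)) with the ℓ^2 sum of its Fourier coefficients: (1/(2π)) ∫_0^{2π} |f|^2 = Σ |c_n|^2.
Compute the left side: (1/(2π)) [∫_0^π 1^2 dx + ∫_π^{2π} 11^2 dx] = (1/(2π)) · (1π + 121π) = (1 + 121)/2 = 61.
So Σ_{n ∈ Z} |c_n|^2 = 61.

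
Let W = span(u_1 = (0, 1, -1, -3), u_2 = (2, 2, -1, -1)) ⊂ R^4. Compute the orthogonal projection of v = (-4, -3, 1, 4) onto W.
proj_W(v) = (-113/37, -136/37, 159/74, 251/74)

Set up U = [u_1 | ... | u_2] ∈ R^(4×2). The projector onto W = col(U) is P = U (U^T U)^(-1) U^T.
Compute U^T U =
  [11, 6]
  [6, 10],
and U^T v = (-16, -19).
Solve U^T U · c = U^T v for the coefficients: c = (-23/37, -113/74). The projection is proj_W(v) = U c.
Check: (v - proj_W(v)) · u_1 = 0  (should be 0).
Check: (v - proj_W(v)) · u_2 = 0  (should be 0).
Result: proj_W(v) = (-113/37, -136/37, 159/74, 251/74).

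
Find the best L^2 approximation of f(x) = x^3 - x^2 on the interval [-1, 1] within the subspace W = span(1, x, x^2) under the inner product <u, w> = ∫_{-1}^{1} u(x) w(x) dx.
g(x) = -x^2 + 3*x/5

The best approximation g ∈ W is the orthogonal projection of f onto W. Writing g = a_0 + a_1 x + a_2 x^2, the coefficients solve the normal equations G · a = b where
  G_{ij} = <φ_i, φ_j> and b_i = <f, φ_i>, with φ_0 = 1, φ_1 = x, φ_2 = x^2.
G =
  [2, 0, 2/3]
  [0, 2/3, 0]
  [2/3, 0, 2/5],
b = (-2/3, 2/5, -2/5).
Solving gives a_0 = 0, a_1 = 3/5, a_2 = -1, so
  g(x) = -x^2 + 3*x/5.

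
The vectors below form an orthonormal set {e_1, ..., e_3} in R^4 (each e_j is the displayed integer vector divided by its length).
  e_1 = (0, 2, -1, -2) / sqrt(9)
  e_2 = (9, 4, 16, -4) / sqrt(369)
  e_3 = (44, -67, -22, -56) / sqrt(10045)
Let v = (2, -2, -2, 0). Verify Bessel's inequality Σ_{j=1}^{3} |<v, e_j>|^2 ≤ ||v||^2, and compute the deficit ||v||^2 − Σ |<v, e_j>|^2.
Σ |<v, e_j>|^2 = 44/5; ||v||^2 = 12; deficit = 16/5

Write each e_j = u_j / sqrt(<u_j, u_j>) where u_j is the displayed integer vector. Then <v, e_j> = <v, u_j> / sqrt(<u_j, u_j>), so |<v, e_j>|^2 = <v, u_j>^2 / <u_j, u_j>.
Coefficients: <v, e_1> = -2/sqrt(9), <v, e_2> = -22/sqrt(369), <v, e_3> = 266/sqrt(10045).
Square and sum: Σ |<v, e_j>|^2 = 44/5.
Compute ||v||^2 = v·v = 12.
Deficit = 12 − 44/5 = 16/5 ≥ 0, confirming Bessel's inequality. (The deficit equals ||v − Σ <v,e_j> e_j||^2, the squared distance from v to span{e_j}.)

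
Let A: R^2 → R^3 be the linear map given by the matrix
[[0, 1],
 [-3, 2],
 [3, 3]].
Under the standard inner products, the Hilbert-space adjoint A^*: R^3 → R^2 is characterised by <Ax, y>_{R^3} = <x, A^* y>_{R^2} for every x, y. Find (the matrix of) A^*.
A^* = A^T =
[[0, -3, 3],
 [1, 2, 3]]

For real matrices with standard dot products, the defining identity <Ax, y> = <x, A^* y> gives (Ax)^T y = x^T (A^*) y, i.e. x^T A^T y = x^T (A^*) y. Since this holds for all x, y, we must have A^* = A^T. Therefore
A^* =
[[0, -3, 3],
 [1, 2, 3]].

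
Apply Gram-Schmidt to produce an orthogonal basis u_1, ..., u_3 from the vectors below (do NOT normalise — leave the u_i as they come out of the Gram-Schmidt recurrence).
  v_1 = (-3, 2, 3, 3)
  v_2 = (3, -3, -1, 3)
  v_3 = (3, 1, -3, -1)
Orthogonal basis:
  u_1 = (-3, 2, 3, 3)
  u_2 = (66/31, -75/31, -4/31, 120/31)
  u_3 = (882/787, 1788/787, -912/787, 602/787)

Apply the Gram-Schmidt recurrence
  u_1 = v_1
  u_i = v_i − Σ_{j<i} ((v_i · u_j) / (u_j · u_j)) · u_j.

Step by step this gives:
  u_1 = (-3, 2, 3, 3)
  u_2 = (66/31, -75/31, -4/31, 120/31)
  u_3 = (882/787, 1788/787, -912/787, 602/787)

Orthogonality check:
  u_2 · u_1 = 0 (should be 0)
  u_3 · u_1 = 0 (should be 0)
  u_3 · u_2 = 0 (should be 0)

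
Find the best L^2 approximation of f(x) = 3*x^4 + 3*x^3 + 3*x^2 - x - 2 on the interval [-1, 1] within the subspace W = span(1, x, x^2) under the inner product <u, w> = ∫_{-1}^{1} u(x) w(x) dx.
g(x) = 39*x^2/7 + 4*x/5 - 79/35

The best approximation g ∈ W is the orthogonal projection of f onto W. Writing g = a_0 + a_1 x + a_2 x^2, the coefficients solve the normal equations G · a = b where
  G_{ij} = <φ_i, φ_j> and b_i = <f, φ_i>, with φ_0 = 1, φ_1 = x, φ_2 = x^2.
G =
  [2, 0, 2/3]
  [0, 2/3, 0]
  [2/3, 0, 2/5],
b = (-4/5, 8/15, 76/105).
Solving gives a_0 = -79/35, a_1 = 4/5, a_2 = 39/7, so
  g(x) = 39*x^2/7 + 4*x/5 - 79/35.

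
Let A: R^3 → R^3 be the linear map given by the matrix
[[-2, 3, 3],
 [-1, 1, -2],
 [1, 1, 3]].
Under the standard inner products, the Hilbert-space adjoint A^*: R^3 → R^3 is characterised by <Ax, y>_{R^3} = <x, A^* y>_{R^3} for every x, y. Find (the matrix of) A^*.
A^* = A^T =
[[-2, -1, 1],
 [3, 1, 1],
 [3, -2, 3]]

For real matrices with standard dot products, the defining identity <Ax, y> = <x, A^* y> gives (Ax)^T y = x^T (A^*) y, i.e. x^T A^T y = x^T (A^*) y. Since this holds for all x, y, we must have A^* = A^T. Therefore
A^* =
[[-2, -1, 1],
 [3, 1, 1],
 [3, -2, 3]].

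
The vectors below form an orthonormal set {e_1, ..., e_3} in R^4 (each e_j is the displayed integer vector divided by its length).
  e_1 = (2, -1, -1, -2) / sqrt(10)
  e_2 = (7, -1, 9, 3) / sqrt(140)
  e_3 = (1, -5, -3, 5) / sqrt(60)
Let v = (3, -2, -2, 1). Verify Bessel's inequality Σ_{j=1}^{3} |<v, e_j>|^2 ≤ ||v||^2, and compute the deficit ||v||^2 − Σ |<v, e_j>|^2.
Σ |<v, e_j>|^2 = 576/35; ||v||^2 = 18; deficit = 54/35

Write each e_j = u_j / sqrt(<u_j, u_j>) where u_j is the displayed integer vector. Then <v, e_j> = <v, u_j> / sqrt(<u_j, u_j>), so |<v, e_j>|^2 = <v, u_j>^2 / <u_j, u_j>.
Coefficients: <v, e_1> = 8/sqrt(10), <v, e_2> = 8/sqrt(140), <v, e_3> = 24/sqrt(60).
Square and sum: Σ |<v, e_j>|^2 = 576/35.
Compute ||v||^2 = v·v = 18.
Deficit = 18 − 576/35 = 54/35 ≥ 0, confirming Bessel's inequality. (The deficit equals ||v − Σ <v,e_j> e_j||^2, the squared distance from v to span{e_j}.)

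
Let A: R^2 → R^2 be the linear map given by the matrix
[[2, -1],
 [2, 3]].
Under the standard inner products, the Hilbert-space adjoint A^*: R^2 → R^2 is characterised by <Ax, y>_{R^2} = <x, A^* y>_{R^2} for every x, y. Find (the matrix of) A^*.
A^* = A^T =
[[2, 2],
 [-1, 3]]

For real matrices with standard dot products, the defining identity <Ax, y> = <x, A^* y> gives (Ax)^T y = x^T (A^*) y, i.e. x^T A^T y = x^T (A^*) y. Since this holds for all x, y, we must have A^* = A^T. Therefore
A^* =
[[2, 2],
 [-1, 3]].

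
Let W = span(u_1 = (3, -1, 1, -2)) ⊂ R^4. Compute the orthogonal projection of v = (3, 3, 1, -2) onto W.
proj_W(v) = (11/5, -11/15, 11/15, -22/15)

Set up U = [u_1 | ... | u_1] ∈ R^(4×1). The projector onto W = col(U) is P = U (U^T U)^(-1) U^T.
Compute U^T U =
  [15],
and U^T v = (11).
Solve U^T U · c = U^T v for the coefficients: c = (11/15). The projection is proj_W(v) = U c.
Check: (v - proj_W(v)) · u_1 = 0  (should be 0).
Result: proj_W(v) = (11/5, -11/15, 11/15, -22/15).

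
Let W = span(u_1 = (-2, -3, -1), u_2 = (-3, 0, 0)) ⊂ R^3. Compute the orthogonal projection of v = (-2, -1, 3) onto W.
proj_W(v) = (-2, 0, 0)

Set up U = [u_1 | ... | u_2] ∈ R^(3×2). The projector onto W = col(U) is P = U (U^T U)^(-1) U^T.
Compute U^T U =
  [14, 6]
  [6, 9],
and U^T v = (4, 6).
Solve U^T U · c = U^T v for the coefficients: c = (0, 2/3). The projection is proj_W(v) = U c.
Check: (v - proj_W(v)) · u_1 = 0  (should be 0).
Check: (v - proj_W(v)) · u_2 = 0  (should be 0).
Result: proj_W(v) = (-2, 0, 0).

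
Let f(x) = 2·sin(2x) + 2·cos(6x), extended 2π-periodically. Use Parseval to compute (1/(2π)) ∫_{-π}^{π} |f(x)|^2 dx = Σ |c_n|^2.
Σ |c_n|^2 = 4

Expand |f|^2 and use orthogonality of {sin(nx), cos(mx)} on [-π, π]:
  ∫_{-π}^{π} sin(nx)^2 dx = π, ∫ cos(mx)^2 dx = π, and cross terms integrate to 0.
So ∫_{-π}^{π} f(x)^2 dx = 2^2 · π + 2^2 · π = (4 + 4)π.
Divide by 2π: (4 + 4)/2 = 4.
By Parseval, this equals Σ |c_n|^2.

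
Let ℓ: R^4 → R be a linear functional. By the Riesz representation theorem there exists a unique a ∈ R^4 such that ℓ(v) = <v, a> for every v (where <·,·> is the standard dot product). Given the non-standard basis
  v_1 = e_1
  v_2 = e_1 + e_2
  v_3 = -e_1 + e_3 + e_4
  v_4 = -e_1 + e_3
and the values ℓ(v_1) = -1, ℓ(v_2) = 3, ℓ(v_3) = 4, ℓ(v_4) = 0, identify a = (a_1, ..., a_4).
a = (-1, 4, -1, 4)

Write a = (a_1, ..., a_4) in the standard basis. For each basis vector v_i, ℓ(v_i) = <v_i, a> is a linear equation in the a_j's. Collect the n equations into a matrix system V a = ℓ, where row i of V is v_i (expressed in the standard basis). Since V is invertible (lower-triangular with 1s on the diagonal, up to permutation), solve by back-substitution:
  V =
[[1, 0, 0, 0],
 [1, 1, 0, 0],
 [-1, 0, 1, 1],
 [-1, 0, 1, 0]]
  V a = (-1, 3, 4, 0)
Solving gives a = (-1, 4, -1, 4).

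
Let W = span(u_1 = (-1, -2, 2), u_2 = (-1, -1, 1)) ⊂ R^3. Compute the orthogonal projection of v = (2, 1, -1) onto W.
proj_W(v) = (2, 1, -1)

Set up U = [u_1 | ... | u_2] ∈ R^(3×2). The projector onto W = col(U) is P = U (U^T U)^(-1) U^T.
Compute U^T U =
  [9, 5]
  [5, 3],
and U^T v = (-6, -4).
Solve U^T U · c = U^T v for the coefficients: c = (1, -3). The projection is proj_W(v) = U c.
Check: (v - proj_W(v)) · u_1 = 0  (should be 0).
Check: (v - proj_W(v)) · u_2 = 0  (should be 0).
Result: proj_W(v) = (2, 1, -1).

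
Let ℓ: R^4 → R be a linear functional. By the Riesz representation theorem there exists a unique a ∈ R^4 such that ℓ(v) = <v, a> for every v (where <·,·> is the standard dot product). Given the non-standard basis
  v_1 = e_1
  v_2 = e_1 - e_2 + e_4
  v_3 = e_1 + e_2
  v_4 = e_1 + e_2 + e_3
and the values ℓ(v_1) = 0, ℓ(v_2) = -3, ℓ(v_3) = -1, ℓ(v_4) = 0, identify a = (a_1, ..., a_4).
a = (0, -1, 1, -4)

Write a = (a_1, ..., a_4) in the standard basis. For each basis vector v_i, ℓ(v_i) = <v_i, a> is a linear equation in the a_j's. Collect the n equations into a matrix system V a = ℓ, where row i of V is v_i (expressed in the standard basis). Since V is invertible (lower-triangular with 1s on the diagonal, up to permutation), solve by back-substitution:
  V =
[[1, 0, 0, 0],
 [1, -1, 0, 1],
 [1, 1, 0, 0],
 [1, 1, 1, 0]]
  V a = (0, -3, -1, 0)
Solving gives a = (0, -1, 1, -4).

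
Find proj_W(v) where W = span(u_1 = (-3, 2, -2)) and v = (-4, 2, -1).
proj_W(v) = (-54/17, 36/17, -36/17)

Set up U = [u_1 | ... | u_1] ∈ R^(3×1). The projector onto W = col(U) is P = U (U^T U)^(-1) U^T.
Compute U^T U =
  [17],
and U^T v = (18).
Solve U^T U · c = U^T v for the coefficients: c = (18/17). The projection is proj_W(v) = U c.
Check: (v - proj_W(v)) · u_1 = 0  (should be 0).
Result: proj_W(v) = (-54/17, 36/17, -36/17).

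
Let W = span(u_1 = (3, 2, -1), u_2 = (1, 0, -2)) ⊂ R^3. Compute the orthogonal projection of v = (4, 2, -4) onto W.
proj_W(v) = (188/45, 16/9, -176/45)

Set up U = [u_1 | ... | u_2] ∈ R^(3×2). The projector onto W = col(U) is P = U (U^T U)^(-1) U^T.
Compute U^T U =
  [14, 5]
  [5, 5],
and U^T v = (20, 12).
Solve U^T U · c = U^T v for the coefficients: c = (8/9, 68/45). The projection is proj_W(v) = U c.
Check: (v - proj_W(v)) · u_1 = 0  (should be 0).
Check: (v - proj_W(v)) · u_2 = 0  (should be 0).
Result: proj_W(v) = (188/45, 16/9, -176/45).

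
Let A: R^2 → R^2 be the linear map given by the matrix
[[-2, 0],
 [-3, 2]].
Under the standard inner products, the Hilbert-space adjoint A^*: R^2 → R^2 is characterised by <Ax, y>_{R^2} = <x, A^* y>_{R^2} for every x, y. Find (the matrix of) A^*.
A^* = A^T =
[[-2, -3],
 [0, 2]]

For real matrices with standard dot products, the defining identity <Ax, y> = <x, A^* y> gives (Ax)^T y = x^T (A^*) y, i.e. x^T A^T y = x^T (A^*) y. Since this holds for all x, y, we must have A^* = A^T. Therefore
A^* =
[[-2, -3],
 [0, 2]].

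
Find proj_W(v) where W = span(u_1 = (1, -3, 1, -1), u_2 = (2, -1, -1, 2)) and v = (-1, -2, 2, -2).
proj_W(v) = (-39/58, -54/29, 48/29, -141/58)

Set up U = [u_1 | ... | u_2] ∈ R^(4×2). The projector onto W = col(U) is P = U (U^T U)^(-1) U^T.
Compute U^T U =
  [12, 2]
  [2, 10],
and U^T v = (9, -6).
Solve U^T U · c = U^T v for the coefficients: c = (51/58, -45/58). The projection is proj_W(v) = U c.
Check: (v - proj_W(v)) · u_1 = 0  (should be 0).
Check: (v - proj_W(v)) · u_2 = 0  (should be 0).
Result: proj_W(v) = (-39/58, -54/29, 48/29, -141/58).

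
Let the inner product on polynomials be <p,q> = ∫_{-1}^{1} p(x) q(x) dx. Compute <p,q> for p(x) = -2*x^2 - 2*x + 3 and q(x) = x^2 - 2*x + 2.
<p,q> = 66/5

Expand the product: p(x)·q(x) = -2*x^4 + 2*x^3 + 3*x^2 - 10*x + 6.
∫_{-1}^{1} of each monomial x^k gives [2/(k+1) if k even, 0 if k odd]. Integrating term-by-term (or equivalently evaluating the antiderivative F(x) = -2*x^5/5 + x^4/2 + x^3 - 5*x^2 + 6*x at the endpoints):
  F(1) − F(−1) = 21/10 − (-111/10) = 66/5.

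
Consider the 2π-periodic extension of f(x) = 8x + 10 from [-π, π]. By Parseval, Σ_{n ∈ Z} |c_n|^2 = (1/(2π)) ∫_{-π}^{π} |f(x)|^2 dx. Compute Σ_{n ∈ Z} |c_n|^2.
Σ |c_n|^2 = 64π^2/3 + 100

Expand and integrate term by term over [-π, π]:
  ∫ (8x)^2 dx = 64·(2π^3/3); ∫ 2·8·(10)·x dx = 0 (odd integrand); ∫ 10^2 dx = 100·2π.
So (1/(2π)) ∫_{-π}^{π} (8x + 10)^2 dx = 64π^2/3 + 100 = 64π^2/3 + 100.
Parseval ⇒ Σ |c_n|^2 = 64π^2/3 + 100.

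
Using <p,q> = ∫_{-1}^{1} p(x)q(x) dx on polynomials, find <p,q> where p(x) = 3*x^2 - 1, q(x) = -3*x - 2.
<p,q> = 0

Expand the product: p(x)·q(x) = -9*x^3 - 6*x^2 + 3*x + 2.
∫_{-1}^{1} of each monomial x^k gives [2/(k+1) if k even, 0 if k odd]. Integrating term-by-term (or equivalently evaluating the antiderivative F(x) = -9*x^4/4 - 2*x^3 + 3*x^2/2 + 2*x at the endpoints):
  F(1) − F(−1) = -3/4 − (-3/4) = 0.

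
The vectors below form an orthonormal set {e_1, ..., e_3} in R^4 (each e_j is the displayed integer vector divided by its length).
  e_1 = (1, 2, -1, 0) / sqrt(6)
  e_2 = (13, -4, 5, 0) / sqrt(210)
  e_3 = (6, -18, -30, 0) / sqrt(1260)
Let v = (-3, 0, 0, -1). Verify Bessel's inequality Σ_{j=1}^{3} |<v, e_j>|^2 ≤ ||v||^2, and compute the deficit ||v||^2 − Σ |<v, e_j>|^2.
Σ |<v, e_j>|^2 = 9; ||v||^2 = 10; deficit = 1

Write each e_j = u_j / sqrt(<u_j, u_j>) where u_j is the displayed integer vector. Then <v, e_j> = <v, u_j> / sqrt(<u_j, u_j>), so |<v, e_j>|^2 = <v, u_j>^2 / <u_j, u_j>.
Coefficients: <v, e_1> = -3/sqrt(6), <v, e_2> = -39/sqrt(210), <v, e_3> = -18/sqrt(1260).
Square and sum: Σ |<v, e_j>|^2 = 9.
Compute ||v||^2 = v·v = 10.
Deficit = 10 − 9 = 1 ≥ 0, confirming Bessel's inequality. (The deficit equals ||v − Σ <v,e_j> e_j||^2, the squared distance from v to span{e_j}.)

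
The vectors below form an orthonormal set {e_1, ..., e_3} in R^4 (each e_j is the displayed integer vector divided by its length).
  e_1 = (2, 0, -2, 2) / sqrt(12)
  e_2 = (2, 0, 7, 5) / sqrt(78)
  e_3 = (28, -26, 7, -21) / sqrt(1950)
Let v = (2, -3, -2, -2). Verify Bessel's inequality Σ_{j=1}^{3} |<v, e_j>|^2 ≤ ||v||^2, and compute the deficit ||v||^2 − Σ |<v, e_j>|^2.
Σ |<v, e_j>|^2 = 498/25; ||v||^2 = 21; deficit = 27/25

Write each e_j = u_j / sqrt(<u_j, u_j>) where u_j is the displayed integer vector. Then <v, e_j> = <v, u_j> / sqrt(<u_j, u_j>), so |<v, e_j>|^2 = <v, u_j>^2 / <u_j, u_j>.
Coefficients: <v, e_1> = 4/sqrt(12), <v, e_2> = -20/sqrt(78), <v, e_3> = 162/sqrt(1950).
Square and sum: Σ |<v, e_j>|^2 = 498/25.
Compute ||v||^2 = v·v = 21.
Deficit = 21 − 498/25 = 27/25 ≥ 0, confirming Bessel's inequality. (The deficit equals ||v − Σ <v,e_j> e_j||^2, the squared distance from v to span{e_j}.)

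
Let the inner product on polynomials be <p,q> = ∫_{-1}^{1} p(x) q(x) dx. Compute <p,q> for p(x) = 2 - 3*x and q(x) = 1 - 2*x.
<p,q> = 8

Expand the product: p(x)·q(x) = 6*x^2 - 7*x + 2.
∫_{-1}^{1} of each monomial x^k gives [2/(k+1) if k even, 0 if k odd]. Integrating term-by-term (or equivalently evaluating the antiderivative F(x) = 2*x^3 - 7*x^2/2 + 2*x at the endpoints):
  F(1) − F(−1) = 1/2 − (-15/2) = 8.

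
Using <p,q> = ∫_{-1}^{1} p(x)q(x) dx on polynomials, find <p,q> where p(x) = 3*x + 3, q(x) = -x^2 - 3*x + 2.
<p,q> = 4

Expand the product: p(x)·q(x) = -3*x^3 - 12*x^2 - 3*x + 6.
∫_{-1}^{1} of each monomial x^k gives [2/(k+1) if k even, 0 if k odd]. Integrating term-by-term (or equivalently evaluating the antiderivative F(x) = -3*x^4/4 - 4*x^3 - 3*x^2/2 + 6*x at the endpoints):
  F(1) − F(−1) = -1/4 − (-17/4) = 4.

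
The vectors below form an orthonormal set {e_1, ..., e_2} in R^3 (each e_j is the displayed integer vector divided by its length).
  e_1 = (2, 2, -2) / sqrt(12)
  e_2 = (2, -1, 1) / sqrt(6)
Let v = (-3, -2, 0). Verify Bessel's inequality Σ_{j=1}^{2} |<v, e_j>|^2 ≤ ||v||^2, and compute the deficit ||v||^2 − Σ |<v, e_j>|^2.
Σ |<v, e_j>|^2 = 11; ||v||^2 = 13; deficit = 2

Write each e_j = u_j / sqrt(<u_j, u_j>) where u_j is the displayed integer vector. Then <v, e_j> = <v, u_j> / sqrt(<u_j, u_j>), so |<v, e_j>|^2 = <v, u_j>^2 / <u_j, u_j>.
Coefficients: <v, e_1> = -10/sqrt(12), <v, e_2> = -4/sqrt(6).
Square and sum: Σ |<v, e_j>|^2 = 11.
Compute ||v||^2 = v·v = 13.
Deficit = 13 − 11 = 2 ≥ 0, confirming Bessel's inequality. (The deficit equals ||v − Σ <v,e_j> e_j||^2, the squared distance from v to span{e_j}.)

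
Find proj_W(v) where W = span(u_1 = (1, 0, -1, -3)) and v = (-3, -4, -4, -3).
proj_W(v) = (10/11, 0, -10/11, -30/11)

Set up U = [u_1 | ... | u_1] ∈ R^(4×1). The projector onto W = col(U) is P = U (U^T U)^(-1) U^T.
Compute U^T U =
  [11],
and U^T v = (10).
Solve U^T U · c = U^T v for the coefficients: c = (10/11). The projection is proj_W(v) = U c.
Check: (v - proj_W(v)) · u_1 = 0  (should be 0).
Result: proj_W(v) = (10/11, 0, -10/11, -30/11).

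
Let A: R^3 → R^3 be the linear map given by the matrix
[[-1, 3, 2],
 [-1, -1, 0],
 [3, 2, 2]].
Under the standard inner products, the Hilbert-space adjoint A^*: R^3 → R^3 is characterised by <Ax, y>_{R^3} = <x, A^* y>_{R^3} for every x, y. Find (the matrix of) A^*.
A^* = A^T =
[[-1, -1, 3],
 [3, -1, 2],
 [2, 0, 2]]

For real matrices with standard dot products, the defining identity <Ax, y> = <x, A^* y> gives (Ax)^T y = x^T (A^*) y, i.e. x^T A^T y = x^T (A^*) y. Since this holds for all x, y, we must have A^* = A^T. Therefore
A^* =
[[-1, -1, 3],
 [3, -1, 2],
 [2, 0, 2]].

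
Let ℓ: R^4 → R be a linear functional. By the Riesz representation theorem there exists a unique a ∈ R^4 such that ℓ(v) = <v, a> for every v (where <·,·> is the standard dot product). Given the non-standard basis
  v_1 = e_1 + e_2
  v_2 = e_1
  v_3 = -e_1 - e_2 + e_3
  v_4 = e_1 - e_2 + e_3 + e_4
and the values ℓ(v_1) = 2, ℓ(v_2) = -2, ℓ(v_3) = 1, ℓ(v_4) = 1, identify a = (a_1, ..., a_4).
a = (-2, 4, 3, 4)

Write a = (a_1, ..., a_4) in the standard basis. For each basis vector v_i, ℓ(v_i) = <v_i, a> is a linear equation in the a_j's. Collect the n equations into a matrix system V a = ℓ, where row i of V is v_i (expressed in the standard basis). Since V is invertible (lower-triangular with 1s on the diagonal, up to permutation), solve by back-substitution:
  V =
[[1, 1, 0, 0],
 [1, 0, 0, 0],
 [-1, -1, 1, 0],
 [1, -1, 1, 1]]
  V a = (2, -2, 1, 1)
Solving gives a = (-2, 4, 3, 4).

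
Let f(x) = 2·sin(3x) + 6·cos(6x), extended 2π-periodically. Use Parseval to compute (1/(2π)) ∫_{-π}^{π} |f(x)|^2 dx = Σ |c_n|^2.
Σ |c_n|^2 = 20

Expand |f|^2 and use orthogonality of {sin(nx), cos(mx)} on [-π, π]:
  ∫_{-π}^{π} sin(nx)^2 dx = π, ∫ cos(mx)^2 dx = π, and cross terms integrate to 0.
So ∫_{-π}^{π} f(x)^2 dx = 2^2 · π + 6^2 · π = (4 + 36)π.
Divide by 2π: (4 + 36)/2 = 20.
By Parseval, this equals Σ |c_n|^2.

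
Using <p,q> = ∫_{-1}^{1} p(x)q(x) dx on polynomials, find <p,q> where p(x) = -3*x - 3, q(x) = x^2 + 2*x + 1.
<p,q> = -12

Expand the product: p(x)·q(x) = -3*x^3 - 9*x^2 - 9*x - 3.
∫_{-1}^{1} of each monomial x^k gives [2/(k+1) if k even, 0 if k odd]. Integrating term-by-term (or equivalently evaluating the antiderivative F(x) = -3*x^4/4 - 3*x^3 - 9*x^2/2 - 3*x at the endpoints):
  F(1) − F(−1) = -45/4 − (3/4) = -12.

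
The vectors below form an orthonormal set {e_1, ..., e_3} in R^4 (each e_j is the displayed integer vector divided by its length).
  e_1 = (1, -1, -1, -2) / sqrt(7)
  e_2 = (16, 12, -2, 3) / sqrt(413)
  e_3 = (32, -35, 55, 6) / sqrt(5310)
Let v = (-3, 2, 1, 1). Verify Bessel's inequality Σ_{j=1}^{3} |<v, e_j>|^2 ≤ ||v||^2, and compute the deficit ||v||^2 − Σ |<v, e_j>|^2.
Σ |<v, e_j>|^2 = 25/2; ||v||^2 = 15; deficit = 5/2

Write each e_j = u_j / sqrt(<u_j, u_j>) where u_j is the displayed integer vector. Then <v, e_j> = <v, u_j> / sqrt(<u_j, u_j>), so |<v, e_j>|^2 = <v, u_j>^2 / <u_j, u_j>.
Coefficients: <v, e_1> = -8/sqrt(7), <v, e_2> = -23/sqrt(413), <v, e_3> = -105/sqrt(5310).
Square and sum: Σ |<v, e_j>|^2 = 25/2.
Compute ||v||^2 = v·v = 15.
Deficit = 15 − 25/2 = 5/2 ≥ 0, confirming Bessel's inequality. (The deficit equals ||v − Σ <v,e_j> e_j||^2, the squared distance from v to span{e_j}.)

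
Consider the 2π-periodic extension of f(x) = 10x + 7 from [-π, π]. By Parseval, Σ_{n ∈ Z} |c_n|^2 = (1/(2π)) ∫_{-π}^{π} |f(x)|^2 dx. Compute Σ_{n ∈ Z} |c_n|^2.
Σ |c_n|^2 = 100π^2/3 + 49

Expand and integrate term by term over [-π, π]:
  ∫ (10x)^2 dx = 100·(2π^3/3); ∫ 2·10·(7)·x dx = 0 (odd integrand); ∫ 7^2 dx = 49·2π.
So (1/(2π)) ∫_{-π}^{π} (10x + 7)^2 dx = 100π^2/3 + 49 = 100π^2/3 + 49.
Parseval ⇒ Σ |c_n|^2 = 100π^2/3 + 49.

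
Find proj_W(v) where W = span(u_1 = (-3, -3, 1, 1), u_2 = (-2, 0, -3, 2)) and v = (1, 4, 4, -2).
proj_W(v) = (983/315, 131/105, 754/315, -103/45)

Set up U = [u_1 | ... | u_2] ∈ R^(4×2). The projector onto W = col(U) is P = U (U^T U)^(-1) U^T.
Compute U^T U =
  [20, 5]
  [5, 17],
and U^T v = (-13, -18).
Solve U^T U · c = U^T v for the coefficients: c = (-131/315, -59/63). The projection is proj_W(v) = U c.
Check: (v - proj_W(v)) · u_1 = 0  (should be 0).
Check: (v - proj_W(v)) · u_2 = 0  (should be 0).
Result: proj_W(v) = (983/315, 131/105, 754/315, -103/45).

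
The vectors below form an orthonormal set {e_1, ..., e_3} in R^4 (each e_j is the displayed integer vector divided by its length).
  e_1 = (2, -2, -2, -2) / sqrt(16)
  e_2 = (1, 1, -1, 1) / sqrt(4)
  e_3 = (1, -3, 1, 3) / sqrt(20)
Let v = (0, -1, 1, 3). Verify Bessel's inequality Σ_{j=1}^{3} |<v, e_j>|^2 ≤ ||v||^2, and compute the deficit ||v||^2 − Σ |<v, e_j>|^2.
Σ |<v, e_j>|^2 = 219/20; ||v||^2 = 11; deficit = 1/20

Write each e_j = u_j / sqrt(<u_j, u_j>) where u_j is the displayed integer vector. Then <v, e_j> = <v, u_j> / sqrt(<u_j, u_j>), so |<v, e_j>|^2 = <v, u_j>^2 / <u_j, u_j>.
Coefficients: <v, e_1> = -6/sqrt(16), <v, e_2> = 1/sqrt(4), <v, e_3> = 13/sqrt(20).
Square and sum: Σ |<v, e_j>|^2 = 219/20.
Compute ||v||^2 = v·v = 11.
Deficit = 11 − 219/20 = 1/20 ≥ 0, confirming Bessel's inequality. (The deficit equals ||v − Σ <v,e_j> e_j||^2, the squared distance from v to span{e_j}.)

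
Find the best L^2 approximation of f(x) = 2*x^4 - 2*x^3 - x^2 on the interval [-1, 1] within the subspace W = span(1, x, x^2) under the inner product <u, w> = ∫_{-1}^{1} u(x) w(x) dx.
g(x) = 5*x^2/7 - 6*x/5 - 6/35

The best approximation g ∈ W is the orthogonal projection of f onto W. Writing g = a_0 + a_1 x + a_2 x^2, the coefficients solve the normal equations G · a = b where
  G_{ij} = <φ_i, φ_j> and b_i = <f, φ_i>, with φ_0 = 1, φ_1 = x, φ_2 = x^2.
G =
  [2, 0, 2/3]
  [0, 2/3, 0]
  [2/3, 0, 2/5],
b = (2/15, -4/5, 6/35).
Solving gives a_0 = -6/35, a_1 = -6/5, a_2 = 5/7, so
  g(x) = 5*x^2/7 - 6*x/5 - 6/35.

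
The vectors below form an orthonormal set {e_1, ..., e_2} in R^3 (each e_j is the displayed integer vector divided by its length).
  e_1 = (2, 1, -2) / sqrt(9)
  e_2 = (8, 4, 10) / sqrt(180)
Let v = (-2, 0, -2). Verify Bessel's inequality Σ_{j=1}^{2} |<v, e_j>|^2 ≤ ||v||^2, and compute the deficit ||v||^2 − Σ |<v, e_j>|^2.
Σ |<v, e_j>|^2 = 36/5; ||v||^2 = 8; deficit = 4/5

Write each e_j = u_j / sqrt(<u_j, u_j>) where u_j is the displayed integer vector. Then <v, e_j> = <v, u_j> / sqrt(<u_j, u_j>), so |<v, e_j>|^2 = <v, u_j>^2 / <u_j, u_j>.
Coefficients: <v, e_1> = 0/sqrt(9), <v, e_2> = -36/sqrt(180).
Square and sum: Σ |<v, e_j>|^2 = 36/5.
Compute ||v||^2 = v·v = 8.
Deficit = 8 − 36/5 = 4/5 ≥ 0, confirming Bessel's inequality. (The deficit equals ||v − Σ <v,e_j> e_j||^2, the squared distance from v to span{e_j}.)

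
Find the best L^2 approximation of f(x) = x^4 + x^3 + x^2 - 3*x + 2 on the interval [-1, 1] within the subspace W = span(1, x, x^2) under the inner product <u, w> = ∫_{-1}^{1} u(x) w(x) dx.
g(x) = 13*x^2/7 - 12*x/5 + 67/35

The best approximation g ∈ W is the orthogonal projection of f onto W. Writing g = a_0 + a_1 x + a_2 x^2, the coefficients solve the normal equations G · a = b where
  G_{ij} = <φ_i, φ_j> and b_i = <f, φ_i>, with φ_0 = 1, φ_1 = x, φ_2 = x^2.
G =
  [2, 0, 2/3]
  [0, 2/3, 0]
  [2/3, 0, 2/5],
b = (76/15, -8/5, 212/105).
Solving gives a_0 = 67/35, a_1 = -12/5, a_2 = 13/7, so
  g(x) = 13*x^2/7 - 12*x/5 + 67/35.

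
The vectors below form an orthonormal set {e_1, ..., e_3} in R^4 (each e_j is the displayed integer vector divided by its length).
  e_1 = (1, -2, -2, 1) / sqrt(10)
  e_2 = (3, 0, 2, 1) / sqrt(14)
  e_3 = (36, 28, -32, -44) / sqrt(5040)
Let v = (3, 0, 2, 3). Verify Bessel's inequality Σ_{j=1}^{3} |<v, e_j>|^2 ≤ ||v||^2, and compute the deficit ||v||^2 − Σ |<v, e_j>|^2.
Σ |<v, e_j>|^2 = 182/9; ||v||^2 = 22; deficit = 16/9

Write each e_j = u_j / sqrt(<u_j, u_j>) where u_j is the displayed integer vector. Then <v, e_j> = <v, u_j> / sqrt(<u_j, u_j>), so |<v, e_j>|^2 = <v, u_j>^2 / <u_j, u_j>.
Coefficients: <v, e_1> = 2/sqrt(10), <v, e_2> = 16/sqrt(14), <v, e_3> = -88/sqrt(5040).
Square and sum: Σ |<v, e_j>|^2 = 182/9.
Compute ||v||^2 = v·v = 22.
Deficit = 22 − 182/9 = 16/9 ≥ 0, confirming Bessel's inequality. (The deficit equals ||v − Σ <v,e_j> e_j||^2, the squared distance from v to span{e_j}.)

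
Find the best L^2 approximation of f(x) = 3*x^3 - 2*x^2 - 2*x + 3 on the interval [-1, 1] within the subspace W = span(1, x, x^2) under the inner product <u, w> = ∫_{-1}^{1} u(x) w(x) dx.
g(x) = -2*x^2 - x/5 + 3

The best approximation g ∈ W is the orthogonal projection of f onto W. Writing g = a_0 + a_1 x + a_2 x^2, the coefficients solve the normal equations G · a = b where
  G_{ij} = <φ_i, φ_j> and b_i = <f, φ_i>, with φ_0 = 1, φ_1 = x, φ_2 = x^2.
G =
  [2, 0, 2/3]
  [0, 2/3, 0]
  [2/3, 0, 2/5],
b = (14/3, -2/15, 6/5).
Solving gives a_0 = 3, a_1 = -1/5, a_2 = -2, so
  g(x) = -2*x^2 - x/5 + 3.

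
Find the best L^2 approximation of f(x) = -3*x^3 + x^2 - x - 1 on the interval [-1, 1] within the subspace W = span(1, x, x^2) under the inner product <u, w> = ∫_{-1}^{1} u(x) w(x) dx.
g(x) = x^2 - 14*x/5 - 1

The best approximation g ∈ W is the orthogonal projection of f onto W. Writing g = a_0 + a_1 x + a_2 x^2, the coefficients solve the normal equations G · a = b where
  G_{ij} = <φ_i, φ_j> and b_i = <f, φ_i>, with φ_0 = 1, φ_1 = x, φ_2 = x^2.
G =
  [2, 0, 2/3]
  [0, 2/3, 0]
  [2/3, 0, 2/5],
b = (-4/3, -28/15, -4/15).
Solving gives a_0 = -1, a_1 = -14/5, a_2 = 1, so
  g(x) = x^2 - 14*x/5 - 1.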